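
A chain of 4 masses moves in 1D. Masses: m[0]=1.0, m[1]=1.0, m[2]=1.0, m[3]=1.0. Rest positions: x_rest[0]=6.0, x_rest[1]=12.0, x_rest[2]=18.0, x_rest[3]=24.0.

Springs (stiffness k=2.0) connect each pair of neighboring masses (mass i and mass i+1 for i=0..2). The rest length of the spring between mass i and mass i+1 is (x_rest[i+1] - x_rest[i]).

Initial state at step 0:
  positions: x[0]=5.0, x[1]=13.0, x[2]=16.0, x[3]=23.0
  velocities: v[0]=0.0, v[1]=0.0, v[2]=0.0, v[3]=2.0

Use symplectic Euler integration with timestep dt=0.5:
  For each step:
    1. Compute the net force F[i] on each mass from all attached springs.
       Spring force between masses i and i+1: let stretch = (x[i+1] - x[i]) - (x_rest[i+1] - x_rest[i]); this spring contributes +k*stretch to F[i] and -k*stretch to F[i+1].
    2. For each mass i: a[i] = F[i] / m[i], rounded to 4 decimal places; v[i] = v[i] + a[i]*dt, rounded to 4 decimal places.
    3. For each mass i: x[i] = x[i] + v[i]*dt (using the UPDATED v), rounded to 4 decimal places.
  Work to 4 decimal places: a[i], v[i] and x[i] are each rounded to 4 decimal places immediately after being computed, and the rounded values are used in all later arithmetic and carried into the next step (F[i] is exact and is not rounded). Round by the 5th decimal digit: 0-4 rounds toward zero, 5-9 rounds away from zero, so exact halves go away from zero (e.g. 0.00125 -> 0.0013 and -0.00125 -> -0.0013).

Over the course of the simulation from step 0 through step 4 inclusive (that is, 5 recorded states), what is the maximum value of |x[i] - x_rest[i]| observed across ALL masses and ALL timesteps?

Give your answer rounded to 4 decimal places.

Answer: 2.5000

Derivation:
Step 0: x=[5.0000 13.0000 16.0000 23.0000] v=[0.0000 0.0000 0.0000 2.0000]
Step 1: x=[6.0000 10.5000 18.0000 23.5000] v=[2.0000 -5.0000 4.0000 1.0000]
Step 2: x=[6.2500 9.5000 19.0000 24.2500] v=[0.5000 -2.0000 2.0000 1.5000]
Step 3: x=[5.1250 11.6250 17.8750 25.3750] v=[-2.2500 4.2500 -2.2500 2.2500]
Step 4: x=[4.2500 13.6250 17.3750 25.7500] v=[-1.7500 4.0000 -1.0000 0.7500]
Max displacement = 2.5000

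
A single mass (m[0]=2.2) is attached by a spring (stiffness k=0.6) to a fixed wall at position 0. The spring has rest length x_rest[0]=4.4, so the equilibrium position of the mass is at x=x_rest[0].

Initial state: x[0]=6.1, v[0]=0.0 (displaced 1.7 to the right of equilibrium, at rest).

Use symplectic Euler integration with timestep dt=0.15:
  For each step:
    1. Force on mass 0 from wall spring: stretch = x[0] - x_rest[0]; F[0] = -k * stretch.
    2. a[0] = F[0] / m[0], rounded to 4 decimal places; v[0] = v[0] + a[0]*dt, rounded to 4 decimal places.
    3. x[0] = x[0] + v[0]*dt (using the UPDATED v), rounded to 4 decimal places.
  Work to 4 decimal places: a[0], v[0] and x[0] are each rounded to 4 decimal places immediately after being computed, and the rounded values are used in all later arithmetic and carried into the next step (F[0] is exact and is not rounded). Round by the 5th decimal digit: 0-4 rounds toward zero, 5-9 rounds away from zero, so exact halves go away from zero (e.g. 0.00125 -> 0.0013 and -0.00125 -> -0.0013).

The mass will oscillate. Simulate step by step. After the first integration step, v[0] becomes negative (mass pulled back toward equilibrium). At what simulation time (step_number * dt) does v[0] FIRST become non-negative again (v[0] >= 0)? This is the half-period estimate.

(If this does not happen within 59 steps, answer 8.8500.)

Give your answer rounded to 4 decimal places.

Step 0: x=[6.1000] v=[0.0000]
Step 1: x=[6.0896] v=[-0.0695]
Step 2: x=[6.0688] v=[-0.1386]
Step 3: x=[6.0378] v=[-0.2069]
Step 4: x=[5.9967] v=[-0.2739]
Step 5: x=[5.9458] v=[-0.3392]
Step 6: x=[5.8854] v=[-0.4024]
Step 7: x=[5.8159] v=[-0.4632]
Step 8: x=[5.7377] v=[-0.5211]
Step 9: x=[5.6513] v=[-0.5758]
Step 10: x=[5.5573] v=[-0.6270]
Step 11: x=[5.4562] v=[-0.6743]
Step 12: x=[5.3486] v=[-0.7175]
Step 13: x=[5.2352] v=[-0.7563]
Step 14: x=[5.1166] v=[-0.7905]
Step 15: x=[4.9936] v=[-0.8198]
Step 16: x=[4.8670] v=[-0.8441]
Step 17: x=[4.7375] v=[-0.8632]
Step 18: x=[4.6060] v=[-0.8770]
Step 19: x=[4.4732] v=[-0.8854]
Step 20: x=[4.3399] v=[-0.8884]
Step 21: x=[4.2070] v=[-0.8859]
Step 22: x=[4.0753] v=[-0.8780]
Step 23: x=[3.9456] v=[-0.8647]
Step 24: x=[3.8187] v=[-0.8461]
Step 25: x=[3.6954] v=[-0.8223]
Step 26: x=[3.5764] v=[-0.7935]
Step 27: x=[3.4624] v=[-0.7598]
Step 28: x=[3.3542] v=[-0.7214]
Step 29: x=[3.2524] v=[-0.6786]
Step 30: x=[3.1576] v=[-0.6317]
Step 31: x=[3.0705] v=[-0.5809]
Step 32: x=[2.9915] v=[-0.5265]
Step 33: x=[2.9212] v=[-0.4689]
Step 34: x=[2.8599] v=[-0.4084]
Step 35: x=[2.8081] v=[-0.3454]
Step 36: x=[2.7661] v=[-0.2803]
Step 37: x=[2.7341] v=[-0.2135]
Step 38: x=[2.7123] v=[-0.1454]
Step 39: x=[2.7008] v=[-0.0764]
Step 40: x=[2.6998] v=[-0.0069]
Step 41: x=[2.7092] v=[0.0627]
First v>=0 after going negative at step 41, time=6.1500

Answer: 6.1500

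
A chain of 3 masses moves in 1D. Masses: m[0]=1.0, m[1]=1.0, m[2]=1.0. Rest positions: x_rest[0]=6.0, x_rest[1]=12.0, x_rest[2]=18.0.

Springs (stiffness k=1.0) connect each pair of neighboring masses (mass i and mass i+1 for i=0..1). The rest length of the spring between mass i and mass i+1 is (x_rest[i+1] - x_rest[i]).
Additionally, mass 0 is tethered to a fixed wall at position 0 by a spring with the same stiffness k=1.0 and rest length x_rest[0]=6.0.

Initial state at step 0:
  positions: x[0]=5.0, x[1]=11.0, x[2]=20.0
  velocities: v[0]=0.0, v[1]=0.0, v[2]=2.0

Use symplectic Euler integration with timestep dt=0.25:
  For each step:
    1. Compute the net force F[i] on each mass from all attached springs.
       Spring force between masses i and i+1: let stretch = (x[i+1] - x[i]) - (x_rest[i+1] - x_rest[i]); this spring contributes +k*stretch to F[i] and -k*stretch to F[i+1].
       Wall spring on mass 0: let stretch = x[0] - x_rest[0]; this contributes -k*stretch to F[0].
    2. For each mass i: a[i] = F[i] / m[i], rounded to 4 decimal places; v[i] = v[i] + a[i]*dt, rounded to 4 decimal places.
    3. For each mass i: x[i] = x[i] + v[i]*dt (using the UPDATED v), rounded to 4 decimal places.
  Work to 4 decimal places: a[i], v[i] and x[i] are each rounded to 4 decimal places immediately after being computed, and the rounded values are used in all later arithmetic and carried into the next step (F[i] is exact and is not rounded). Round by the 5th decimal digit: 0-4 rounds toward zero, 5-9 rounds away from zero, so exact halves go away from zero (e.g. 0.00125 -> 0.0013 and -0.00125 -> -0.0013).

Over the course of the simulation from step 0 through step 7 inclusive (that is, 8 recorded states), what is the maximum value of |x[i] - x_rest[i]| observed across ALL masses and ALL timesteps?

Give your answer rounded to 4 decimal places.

Step 0: x=[5.0000 11.0000 20.0000] v=[0.0000 0.0000 2.0000]
Step 1: x=[5.0625 11.1875 20.3125] v=[0.2500 0.7500 1.2500]
Step 2: x=[5.1914 11.5625 20.4297] v=[0.5156 1.5000 0.4688]
Step 3: x=[5.3940 12.0935 20.3677] v=[0.8105 2.1240 -0.2480]
Step 4: x=[5.6782 12.7229 20.1636] v=[1.1369 2.5177 -0.8166]
Step 5: x=[6.0478 13.3771 19.8694] v=[1.4785 2.6167 -1.1768]
Step 6: x=[6.4975 13.9790 19.5444] v=[1.7989 2.4075 -1.2999]
Step 7: x=[7.0087 14.4611 19.2466] v=[2.0449 1.9285 -1.1913]
Max displacement = 2.4611

Answer: 2.4611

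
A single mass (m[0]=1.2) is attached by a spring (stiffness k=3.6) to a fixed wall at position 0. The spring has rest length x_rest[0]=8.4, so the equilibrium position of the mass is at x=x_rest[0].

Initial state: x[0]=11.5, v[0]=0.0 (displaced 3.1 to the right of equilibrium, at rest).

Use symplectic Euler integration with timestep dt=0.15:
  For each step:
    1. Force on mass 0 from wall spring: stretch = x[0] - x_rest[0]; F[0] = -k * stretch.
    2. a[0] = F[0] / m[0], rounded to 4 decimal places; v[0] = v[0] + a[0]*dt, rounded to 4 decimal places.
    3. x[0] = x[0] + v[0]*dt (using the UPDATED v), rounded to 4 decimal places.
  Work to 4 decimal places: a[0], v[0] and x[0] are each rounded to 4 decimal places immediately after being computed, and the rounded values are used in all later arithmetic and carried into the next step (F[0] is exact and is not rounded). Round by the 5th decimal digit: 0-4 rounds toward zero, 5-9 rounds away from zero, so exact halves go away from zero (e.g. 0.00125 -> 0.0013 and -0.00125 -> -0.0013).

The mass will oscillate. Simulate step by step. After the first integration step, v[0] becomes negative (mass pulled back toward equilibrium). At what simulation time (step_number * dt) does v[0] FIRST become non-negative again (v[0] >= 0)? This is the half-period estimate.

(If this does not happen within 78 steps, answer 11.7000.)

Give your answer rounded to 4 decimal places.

Step 0: x=[11.5000] v=[0.0000]
Step 1: x=[11.2908] v=[-1.3950]
Step 2: x=[10.8864] v=[-2.6959]
Step 3: x=[10.3142] v=[-3.8148]
Step 4: x=[9.6128] v=[-4.6762]
Step 5: x=[8.8295] v=[-5.2220]
Step 6: x=[8.0172] v=[-5.4153]
Step 7: x=[7.2308] v=[-5.2430]
Step 8: x=[6.5233] v=[-4.7169]
Step 9: x=[5.9424] v=[-3.8724]
Step 10: x=[5.5274] v=[-2.7665]
Step 11: x=[5.3063] v=[-1.4738]
Step 12: x=[5.2941] v=[-0.0816]
Step 13: x=[5.4915] v=[1.3161]
First v>=0 after going negative at step 13, time=1.9500

Answer: 1.9500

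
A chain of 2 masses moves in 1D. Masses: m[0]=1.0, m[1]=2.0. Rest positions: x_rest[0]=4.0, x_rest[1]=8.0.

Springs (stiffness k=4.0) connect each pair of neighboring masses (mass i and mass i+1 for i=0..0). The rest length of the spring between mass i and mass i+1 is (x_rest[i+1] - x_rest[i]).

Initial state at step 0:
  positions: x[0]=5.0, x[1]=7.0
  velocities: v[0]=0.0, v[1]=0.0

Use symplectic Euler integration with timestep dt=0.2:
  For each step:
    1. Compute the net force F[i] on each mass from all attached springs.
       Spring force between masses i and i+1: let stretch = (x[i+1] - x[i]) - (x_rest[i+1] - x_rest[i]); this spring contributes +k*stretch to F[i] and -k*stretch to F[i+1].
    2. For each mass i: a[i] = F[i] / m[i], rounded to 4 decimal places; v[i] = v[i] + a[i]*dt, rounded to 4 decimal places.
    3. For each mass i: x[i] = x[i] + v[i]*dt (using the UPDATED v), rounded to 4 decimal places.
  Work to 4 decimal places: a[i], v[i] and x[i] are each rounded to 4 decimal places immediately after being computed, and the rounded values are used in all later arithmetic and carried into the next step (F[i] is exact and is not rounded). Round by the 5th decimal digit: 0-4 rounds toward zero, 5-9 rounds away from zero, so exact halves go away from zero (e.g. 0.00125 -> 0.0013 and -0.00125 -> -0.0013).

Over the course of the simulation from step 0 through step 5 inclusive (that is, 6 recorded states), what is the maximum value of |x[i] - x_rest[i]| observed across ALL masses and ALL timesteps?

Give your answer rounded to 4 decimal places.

Answer: 1.5894

Derivation:
Step 0: x=[5.0000 7.0000] v=[0.0000 0.0000]
Step 1: x=[4.6800 7.1600] v=[-1.6000 0.8000]
Step 2: x=[4.1168 7.4416] v=[-2.8160 1.4080]
Step 3: x=[3.4456 7.7772] v=[-3.3562 1.6781]
Step 4: x=[2.8274 8.0863] v=[-3.0909 1.5455]
Step 5: x=[2.4106 8.2947] v=[-2.0838 1.0419]
Max displacement = 1.5894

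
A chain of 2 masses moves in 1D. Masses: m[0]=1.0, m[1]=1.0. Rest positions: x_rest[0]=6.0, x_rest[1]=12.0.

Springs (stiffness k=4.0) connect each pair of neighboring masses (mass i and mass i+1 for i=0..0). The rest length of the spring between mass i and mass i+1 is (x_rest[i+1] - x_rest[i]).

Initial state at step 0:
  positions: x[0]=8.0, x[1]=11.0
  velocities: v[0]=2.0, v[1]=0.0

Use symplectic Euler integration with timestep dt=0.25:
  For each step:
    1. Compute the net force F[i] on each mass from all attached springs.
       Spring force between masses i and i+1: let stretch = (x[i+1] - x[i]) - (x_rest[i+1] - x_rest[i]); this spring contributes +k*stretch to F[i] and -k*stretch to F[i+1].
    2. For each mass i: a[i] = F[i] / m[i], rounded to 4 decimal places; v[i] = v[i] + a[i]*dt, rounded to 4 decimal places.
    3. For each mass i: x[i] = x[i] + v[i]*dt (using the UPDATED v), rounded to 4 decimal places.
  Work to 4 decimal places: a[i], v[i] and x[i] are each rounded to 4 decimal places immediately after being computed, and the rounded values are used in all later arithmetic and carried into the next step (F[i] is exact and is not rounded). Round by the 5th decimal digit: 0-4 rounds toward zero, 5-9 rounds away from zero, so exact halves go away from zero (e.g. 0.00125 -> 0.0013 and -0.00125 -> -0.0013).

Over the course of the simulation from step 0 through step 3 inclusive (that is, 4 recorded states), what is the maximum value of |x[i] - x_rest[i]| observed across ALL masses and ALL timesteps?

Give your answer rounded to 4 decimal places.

Step 0: x=[8.0000 11.0000] v=[2.0000 0.0000]
Step 1: x=[7.7500 11.7500] v=[-1.0000 3.0000]
Step 2: x=[7.0000 13.0000] v=[-3.0000 5.0000]
Step 3: x=[6.2500 14.2500] v=[-3.0000 5.0000]
Max displacement = 2.2500

Answer: 2.2500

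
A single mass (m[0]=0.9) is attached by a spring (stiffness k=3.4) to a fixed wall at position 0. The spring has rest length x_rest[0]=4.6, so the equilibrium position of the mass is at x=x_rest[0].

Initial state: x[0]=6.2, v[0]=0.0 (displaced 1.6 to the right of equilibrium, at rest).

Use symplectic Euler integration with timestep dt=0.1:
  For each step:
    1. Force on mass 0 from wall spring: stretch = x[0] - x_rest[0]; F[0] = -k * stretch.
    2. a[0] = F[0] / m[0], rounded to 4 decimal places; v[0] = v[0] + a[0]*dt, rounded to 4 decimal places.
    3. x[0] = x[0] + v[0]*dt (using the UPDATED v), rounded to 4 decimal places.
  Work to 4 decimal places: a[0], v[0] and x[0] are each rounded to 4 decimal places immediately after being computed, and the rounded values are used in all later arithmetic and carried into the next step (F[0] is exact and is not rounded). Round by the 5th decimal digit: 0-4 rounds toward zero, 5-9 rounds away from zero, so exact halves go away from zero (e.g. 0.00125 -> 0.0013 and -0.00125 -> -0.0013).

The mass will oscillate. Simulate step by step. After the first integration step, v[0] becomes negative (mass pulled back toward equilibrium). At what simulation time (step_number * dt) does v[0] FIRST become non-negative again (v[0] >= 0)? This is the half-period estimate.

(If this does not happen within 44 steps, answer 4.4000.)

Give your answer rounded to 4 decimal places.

Step 0: x=[6.2000] v=[0.0000]
Step 1: x=[6.1396] v=[-0.6044]
Step 2: x=[6.0210] v=[-1.1860]
Step 3: x=[5.8487] v=[-1.7228]
Step 4: x=[5.6293] v=[-2.1945]
Step 5: x=[5.3710] v=[-2.5834]
Step 6: x=[5.0835] v=[-2.8747]
Step 7: x=[4.7778] v=[-3.0574]
Step 8: x=[4.4653] v=[-3.1246]
Step 9: x=[4.1579] v=[-3.0737]
Step 10: x=[3.8672] v=[-2.9067]
Step 11: x=[3.6042] v=[-2.6299]
Step 12: x=[3.3788] v=[-2.2537]
Step 13: x=[3.1996] v=[-1.7924]
Step 14: x=[3.0733] v=[-1.2634]
Step 15: x=[3.0046] v=[-0.6867]
Step 16: x=[2.9962] v=[-0.0840]
Step 17: x=[3.0484] v=[0.5219]
First v>=0 after going negative at step 17, time=1.7000

Answer: 1.7000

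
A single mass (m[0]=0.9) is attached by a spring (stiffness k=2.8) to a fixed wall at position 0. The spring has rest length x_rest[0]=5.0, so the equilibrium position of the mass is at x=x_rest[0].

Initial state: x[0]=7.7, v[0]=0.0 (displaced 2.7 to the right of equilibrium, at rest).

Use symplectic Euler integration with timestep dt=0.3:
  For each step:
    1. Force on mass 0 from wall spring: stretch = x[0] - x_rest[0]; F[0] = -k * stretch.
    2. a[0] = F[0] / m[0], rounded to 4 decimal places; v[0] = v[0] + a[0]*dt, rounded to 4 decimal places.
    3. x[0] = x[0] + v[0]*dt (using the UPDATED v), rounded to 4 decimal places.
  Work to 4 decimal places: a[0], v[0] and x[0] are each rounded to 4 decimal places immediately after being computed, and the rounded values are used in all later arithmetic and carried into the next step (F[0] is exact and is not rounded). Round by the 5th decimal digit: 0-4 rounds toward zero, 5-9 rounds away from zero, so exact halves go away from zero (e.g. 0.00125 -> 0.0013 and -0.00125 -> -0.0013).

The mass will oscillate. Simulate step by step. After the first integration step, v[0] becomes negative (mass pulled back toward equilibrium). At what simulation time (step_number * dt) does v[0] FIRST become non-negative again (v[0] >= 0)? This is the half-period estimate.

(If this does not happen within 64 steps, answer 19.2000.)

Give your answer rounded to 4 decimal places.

Answer: 1.8000

Derivation:
Step 0: x=[7.7000] v=[0.0000]
Step 1: x=[6.9440] v=[-2.5200]
Step 2: x=[5.6437] v=[-4.3344]
Step 3: x=[4.1631] v=[-4.9352]
Step 4: x=[2.9169] v=[-4.1541]
Step 5: x=[2.2539] v=[-2.2099]
Step 6: x=[2.3598] v=[0.3531]
First v>=0 after going negative at step 6, time=1.8000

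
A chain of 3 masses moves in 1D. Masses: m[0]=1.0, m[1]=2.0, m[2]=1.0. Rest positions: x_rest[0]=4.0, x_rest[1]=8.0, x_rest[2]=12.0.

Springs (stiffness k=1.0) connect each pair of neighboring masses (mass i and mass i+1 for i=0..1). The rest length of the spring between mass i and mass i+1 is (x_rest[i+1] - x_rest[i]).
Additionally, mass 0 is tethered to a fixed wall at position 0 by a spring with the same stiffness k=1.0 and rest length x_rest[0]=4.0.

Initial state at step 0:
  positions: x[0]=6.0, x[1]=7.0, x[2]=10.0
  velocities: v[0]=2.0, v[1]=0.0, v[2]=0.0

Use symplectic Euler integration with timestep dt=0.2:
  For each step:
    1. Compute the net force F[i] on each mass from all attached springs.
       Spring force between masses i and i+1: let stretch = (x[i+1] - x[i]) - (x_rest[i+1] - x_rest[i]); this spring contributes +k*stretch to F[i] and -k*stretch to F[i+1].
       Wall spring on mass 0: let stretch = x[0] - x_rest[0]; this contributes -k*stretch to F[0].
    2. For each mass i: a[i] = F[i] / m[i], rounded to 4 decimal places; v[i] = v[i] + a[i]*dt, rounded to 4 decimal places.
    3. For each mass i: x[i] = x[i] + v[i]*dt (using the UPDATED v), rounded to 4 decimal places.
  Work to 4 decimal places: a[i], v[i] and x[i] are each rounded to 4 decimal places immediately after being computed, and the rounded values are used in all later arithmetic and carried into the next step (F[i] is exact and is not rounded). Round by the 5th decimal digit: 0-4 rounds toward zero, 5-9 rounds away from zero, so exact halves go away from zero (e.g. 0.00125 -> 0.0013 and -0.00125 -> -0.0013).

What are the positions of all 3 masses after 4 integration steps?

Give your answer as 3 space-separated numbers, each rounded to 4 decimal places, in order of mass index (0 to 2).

Answer: 5.5500 7.4061 10.4005

Derivation:
Step 0: x=[6.0000 7.0000 10.0000] v=[2.0000 0.0000 0.0000]
Step 1: x=[6.2000 7.0400 10.0400] v=[1.0000 0.2000 0.2000]
Step 2: x=[6.1856 7.1232 10.1200] v=[-0.0720 0.4160 0.4000]
Step 3: x=[5.9613 7.2476 10.2401] v=[-1.1216 0.6219 0.6006]
Step 4: x=[5.5500 7.4061 10.4005] v=[-2.0566 0.7925 0.8021]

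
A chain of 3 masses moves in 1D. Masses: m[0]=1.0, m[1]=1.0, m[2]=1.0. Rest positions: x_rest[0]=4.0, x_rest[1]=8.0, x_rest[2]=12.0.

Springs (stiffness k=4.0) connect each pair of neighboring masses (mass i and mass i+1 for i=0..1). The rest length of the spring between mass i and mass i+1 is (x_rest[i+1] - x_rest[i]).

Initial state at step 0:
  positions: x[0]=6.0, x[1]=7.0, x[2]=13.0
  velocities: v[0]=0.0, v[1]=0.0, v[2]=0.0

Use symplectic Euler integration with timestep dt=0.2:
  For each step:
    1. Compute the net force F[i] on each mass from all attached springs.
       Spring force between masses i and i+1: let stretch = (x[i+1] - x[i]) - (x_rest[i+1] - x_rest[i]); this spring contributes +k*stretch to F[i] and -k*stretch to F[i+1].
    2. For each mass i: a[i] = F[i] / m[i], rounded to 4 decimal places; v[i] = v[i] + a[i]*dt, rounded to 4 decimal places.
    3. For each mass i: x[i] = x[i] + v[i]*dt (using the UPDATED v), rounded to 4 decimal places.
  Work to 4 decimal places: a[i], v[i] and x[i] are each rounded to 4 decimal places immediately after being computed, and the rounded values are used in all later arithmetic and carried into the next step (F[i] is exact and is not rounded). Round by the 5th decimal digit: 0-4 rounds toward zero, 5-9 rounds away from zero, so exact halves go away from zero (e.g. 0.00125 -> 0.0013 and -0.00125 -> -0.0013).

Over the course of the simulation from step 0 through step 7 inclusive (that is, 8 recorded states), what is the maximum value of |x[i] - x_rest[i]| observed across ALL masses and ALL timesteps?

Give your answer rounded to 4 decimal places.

Step 0: x=[6.0000 7.0000 13.0000] v=[0.0000 0.0000 0.0000]
Step 1: x=[5.5200 7.8000 12.6800] v=[-2.4000 4.0000 -1.6000]
Step 2: x=[4.7648 9.0160 12.2192] v=[-3.7760 6.0800 -2.3040]
Step 3: x=[4.0498 10.0643 11.8859] v=[-3.5750 5.2416 -1.6666]
Step 4: x=[3.6571 10.4418 11.9011] v=[-1.9634 1.8873 0.0761]
Step 5: x=[3.7100 9.9672 12.3228] v=[0.2644 -2.3730 2.1087]
Step 6: x=[4.1240 8.8683 13.0076] v=[2.0702 -5.4943 3.4242]
Step 7: x=[4.6571 7.6726 13.6702] v=[2.6656 -5.9783 3.3128]
Max displacement = 2.4418

Answer: 2.4418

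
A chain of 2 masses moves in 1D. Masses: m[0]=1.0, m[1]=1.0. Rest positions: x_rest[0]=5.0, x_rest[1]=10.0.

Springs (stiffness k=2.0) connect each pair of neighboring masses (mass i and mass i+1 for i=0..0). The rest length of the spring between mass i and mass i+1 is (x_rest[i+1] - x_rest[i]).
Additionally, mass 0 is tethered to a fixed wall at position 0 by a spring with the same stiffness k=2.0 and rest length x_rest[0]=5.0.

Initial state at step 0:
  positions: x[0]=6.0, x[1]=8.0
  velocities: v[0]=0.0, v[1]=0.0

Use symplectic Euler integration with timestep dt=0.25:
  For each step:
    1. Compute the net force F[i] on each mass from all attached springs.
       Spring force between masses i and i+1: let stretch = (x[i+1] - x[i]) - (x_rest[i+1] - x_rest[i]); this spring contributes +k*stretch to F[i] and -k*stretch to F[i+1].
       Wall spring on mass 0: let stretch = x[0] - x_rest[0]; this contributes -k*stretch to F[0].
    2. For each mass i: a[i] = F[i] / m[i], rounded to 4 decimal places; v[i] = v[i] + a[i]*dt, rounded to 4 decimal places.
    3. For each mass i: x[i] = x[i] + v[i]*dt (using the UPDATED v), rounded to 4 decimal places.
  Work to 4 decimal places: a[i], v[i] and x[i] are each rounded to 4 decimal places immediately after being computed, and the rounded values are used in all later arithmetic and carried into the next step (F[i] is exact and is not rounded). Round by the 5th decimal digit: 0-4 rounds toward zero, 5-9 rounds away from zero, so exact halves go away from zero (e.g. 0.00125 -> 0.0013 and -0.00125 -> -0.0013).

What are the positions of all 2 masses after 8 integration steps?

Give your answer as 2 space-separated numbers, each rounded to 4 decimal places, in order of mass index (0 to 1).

Answer: 5.5449 10.0614

Derivation:
Step 0: x=[6.0000 8.0000] v=[0.0000 0.0000]
Step 1: x=[5.5000 8.3750] v=[-2.0000 1.5000]
Step 2: x=[4.6719 9.0156] v=[-3.3125 2.5625]
Step 3: x=[3.8028 9.7383] v=[-3.4766 2.8907]
Step 4: x=[3.2002 10.3441] v=[-2.4103 2.4230]
Step 5: x=[3.0906 10.6819] v=[-0.4385 1.3511]
Step 6: x=[3.5436 10.6958] v=[1.8119 0.0555]
Step 7: x=[4.4477 10.4407] v=[3.6162 -1.0206]
Step 8: x=[5.5449 10.0614] v=[4.3889 -1.5171]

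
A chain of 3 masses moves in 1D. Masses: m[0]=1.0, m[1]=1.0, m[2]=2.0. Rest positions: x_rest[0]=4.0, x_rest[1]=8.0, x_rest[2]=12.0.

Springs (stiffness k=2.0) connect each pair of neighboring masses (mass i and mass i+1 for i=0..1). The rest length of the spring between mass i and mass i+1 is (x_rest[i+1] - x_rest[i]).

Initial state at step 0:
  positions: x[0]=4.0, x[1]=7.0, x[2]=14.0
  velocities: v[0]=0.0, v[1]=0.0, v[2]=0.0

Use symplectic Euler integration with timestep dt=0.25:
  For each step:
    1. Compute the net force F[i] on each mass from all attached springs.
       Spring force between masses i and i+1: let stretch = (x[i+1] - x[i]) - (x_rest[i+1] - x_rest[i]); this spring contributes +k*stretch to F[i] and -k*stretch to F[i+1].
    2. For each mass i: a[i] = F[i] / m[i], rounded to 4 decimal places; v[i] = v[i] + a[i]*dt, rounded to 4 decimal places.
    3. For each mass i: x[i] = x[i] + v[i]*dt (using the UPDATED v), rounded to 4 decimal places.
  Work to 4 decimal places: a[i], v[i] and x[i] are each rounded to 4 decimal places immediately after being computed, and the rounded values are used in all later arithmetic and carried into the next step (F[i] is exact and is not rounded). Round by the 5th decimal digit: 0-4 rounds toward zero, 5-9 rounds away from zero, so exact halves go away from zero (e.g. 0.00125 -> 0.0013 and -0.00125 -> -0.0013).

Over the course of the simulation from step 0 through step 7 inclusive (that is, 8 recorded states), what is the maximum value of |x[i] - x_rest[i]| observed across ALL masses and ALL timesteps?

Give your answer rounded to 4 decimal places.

Step 0: x=[4.0000 7.0000 14.0000] v=[0.0000 0.0000 0.0000]
Step 1: x=[3.8750 7.5000 13.8125] v=[-0.5000 2.0000 -0.7500]
Step 2: x=[3.7031 8.3360 13.4805] v=[-0.6875 3.3438 -1.3281]
Step 3: x=[3.6103 9.2359 13.0770] v=[-0.3711 3.5996 -1.6142]
Step 4: x=[3.7207 9.9128 12.6834] v=[0.4417 2.7074 -1.5745]
Step 5: x=[4.1052 10.1620 12.3666] v=[1.5378 0.9967 -1.2672]
Step 6: x=[4.7468 9.9297 12.1620] v=[2.5662 -0.9294 -0.8184]
Step 7: x=[5.5362 9.3285 12.0679] v=[3.1577 -2.4047 -0.3765]
Max displacement = 2.1620

Answer: 2.1620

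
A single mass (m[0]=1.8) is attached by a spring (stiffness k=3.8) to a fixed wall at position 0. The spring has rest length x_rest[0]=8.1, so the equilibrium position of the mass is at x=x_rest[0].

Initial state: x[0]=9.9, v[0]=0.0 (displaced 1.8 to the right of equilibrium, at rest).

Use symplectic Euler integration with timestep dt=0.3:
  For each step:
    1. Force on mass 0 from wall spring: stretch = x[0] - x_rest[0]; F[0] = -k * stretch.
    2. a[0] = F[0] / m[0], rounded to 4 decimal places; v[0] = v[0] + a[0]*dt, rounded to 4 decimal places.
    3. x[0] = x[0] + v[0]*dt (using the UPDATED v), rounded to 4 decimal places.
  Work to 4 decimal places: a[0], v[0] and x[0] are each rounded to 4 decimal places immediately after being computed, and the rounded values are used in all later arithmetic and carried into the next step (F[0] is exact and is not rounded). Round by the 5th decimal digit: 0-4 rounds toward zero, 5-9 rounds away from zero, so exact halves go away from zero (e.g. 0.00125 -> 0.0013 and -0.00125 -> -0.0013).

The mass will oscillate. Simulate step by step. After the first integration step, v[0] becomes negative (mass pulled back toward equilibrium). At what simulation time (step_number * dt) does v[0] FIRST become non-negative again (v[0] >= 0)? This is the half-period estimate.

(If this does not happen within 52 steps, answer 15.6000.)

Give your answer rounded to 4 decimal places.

Answer: 2.4000

Derivation:
Step 0: x=[9.9000] v=[0.0000]
Step 1: x=[9.5580] v=[-1.1400]
Step 2: x=[8.9390] v=[-2.0634]
Step 3: x=[8.1606] v=[-2.5948]
Step 4: x=[7.3706] v=[-2.6332]
Step 5: x=[6.7192] v=[-2.1713]
Step 6: x=[6.3302] v=[-1.2968]
Step 7: x=[6.2774] v=[-0.1759]
Step 8: x=[6.5709] v=[0.9784]
First v>=0 after going negative at step 8, time=2.4000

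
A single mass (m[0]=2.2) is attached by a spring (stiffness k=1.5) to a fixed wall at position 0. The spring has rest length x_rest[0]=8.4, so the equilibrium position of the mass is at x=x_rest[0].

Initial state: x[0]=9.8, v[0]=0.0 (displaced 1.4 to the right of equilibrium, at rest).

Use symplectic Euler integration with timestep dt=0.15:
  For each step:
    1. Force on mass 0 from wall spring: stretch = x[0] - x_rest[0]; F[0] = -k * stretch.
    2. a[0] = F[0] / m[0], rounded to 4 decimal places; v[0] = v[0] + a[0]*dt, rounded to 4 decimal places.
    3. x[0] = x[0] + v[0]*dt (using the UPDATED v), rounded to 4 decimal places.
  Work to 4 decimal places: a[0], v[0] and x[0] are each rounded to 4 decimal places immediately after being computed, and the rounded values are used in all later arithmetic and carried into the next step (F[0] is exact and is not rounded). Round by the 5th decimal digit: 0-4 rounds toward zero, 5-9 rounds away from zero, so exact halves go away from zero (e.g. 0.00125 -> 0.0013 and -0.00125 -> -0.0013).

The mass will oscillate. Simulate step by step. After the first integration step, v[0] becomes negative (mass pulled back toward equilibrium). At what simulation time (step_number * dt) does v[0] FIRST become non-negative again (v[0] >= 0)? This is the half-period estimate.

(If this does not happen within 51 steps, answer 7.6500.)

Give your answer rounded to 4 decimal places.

Answer: 3.9000

Derivation:
Step 0: x=[9.8000] v=[0.0000]
Step 1: x=[9.7785] v=[-0.1432]
Step 2: x=[9.7359] v=[-0.2842]
Step 3: x=[9.6728] v=[-0.4208]
Step 4: x=[9.5902] v=[-0.5510]
Step 5: x=[9.4893] v=[-0.6727]
Step 6: x=[9.3717] v=[-0.7841]
Step 7: x=[9.2392] v=[-0.8835]
Step 8: x=[9.0938] v=[-0.9693]
Step 9: x=[8.9378] v=[-1.0403]
Step 10: x=[8.7735] v=[-1.0953]
Step 11: x=[8.6035] v=[-1.1335]
Step 12: x=[8.4304] v=[-1.1543]
Step 13: x=[8.2568] v=[-1.1574]
Step 14: x=[8.0854] v=[-1.1428]
Step 15: x=[7.9188] v=[-1.1106]
Step 16: x=[7.7596] v=[-1.0614]
Step 17: x=[7.6102] v=[-0.9959]
Step 18: x=[7.4729] v=[-0.9151]
Step 19: x=[7.3499] v=[-0.8203]
Step 20: x=[7.2430] v=[-0.7129]
Step 21: x=[7.1538] v=[-0.5946]
Step 22: x=[7.0837] v=[-0.4671]
Step 23: x=[7.0338] v=[-0.3325]
Step 24: x=[7.0049] v=[-0.1928]
Step 25: x=[6.9974] v=[-0.0501]
Step 26: x=[7.0114] v=[0.0933]
First v>=0 after going negative at step 26, time=3.9000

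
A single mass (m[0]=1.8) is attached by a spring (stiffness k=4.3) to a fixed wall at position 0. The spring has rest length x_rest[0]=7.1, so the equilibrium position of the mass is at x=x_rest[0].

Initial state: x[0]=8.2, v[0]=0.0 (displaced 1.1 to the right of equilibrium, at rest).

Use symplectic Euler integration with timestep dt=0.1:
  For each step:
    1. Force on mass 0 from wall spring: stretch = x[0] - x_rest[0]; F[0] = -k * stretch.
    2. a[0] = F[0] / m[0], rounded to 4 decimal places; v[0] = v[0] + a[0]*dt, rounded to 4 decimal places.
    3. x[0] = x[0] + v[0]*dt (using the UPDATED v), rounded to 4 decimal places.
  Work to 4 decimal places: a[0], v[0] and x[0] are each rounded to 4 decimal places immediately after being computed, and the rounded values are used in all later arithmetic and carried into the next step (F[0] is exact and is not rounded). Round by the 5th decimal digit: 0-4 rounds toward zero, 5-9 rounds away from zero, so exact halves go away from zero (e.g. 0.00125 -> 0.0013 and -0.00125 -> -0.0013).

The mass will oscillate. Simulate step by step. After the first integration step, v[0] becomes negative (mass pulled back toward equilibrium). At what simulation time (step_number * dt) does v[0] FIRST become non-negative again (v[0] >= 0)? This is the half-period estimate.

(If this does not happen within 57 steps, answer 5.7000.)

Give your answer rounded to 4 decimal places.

Answer: 2.1000

Derivation:
Step 0: x=[8.2000] v=[0.0000]
Step 1: x=[8.1737] v=[-0.2628]
Step 2: x=[8.1218] v=[-0.5193]
Step 3: x=[8.0455] v=[-0.7634]
Step 4: x=[7.9466] v=[-0.9893]
Step 5: x=[7.8275] v=[-1.1915]
Step 6: x=[7.6910] v=[-1.3653]
Step 7: x=[7.5404] v=[-1.5065]
Step 8: x=[7.3792] v=[-1.6117]
Step 9: x=[7.2114] v=[-1.6784]
Step 10: x=[7.0409] v=[-1.7050]
Step 11: x=[6.8718] v=[-1.6909]
Step 12: x=[6.7082] v=[-1.6364]
Step 13: x=[6.5539] v=[-1.5428]
Step 14: x=[6.4127] v=[-1.4123]
Step 15: x=[6.2879] v=[-1.2481]
Step 16: x=[6.1825] v=[-1.0541]
Step 17: x=[6.0990] v=[-0.8349]
Step 18: x=[6.0394] v=[-0.5958]
Step 19: x=[6.0052] v=[-0.3424]
Step 20: x=[5.9971] v=[-0.0809]
Step 21: x=[6.0154] v=[0.1826]
First v>=0 after going negative at step 21, time=2.1000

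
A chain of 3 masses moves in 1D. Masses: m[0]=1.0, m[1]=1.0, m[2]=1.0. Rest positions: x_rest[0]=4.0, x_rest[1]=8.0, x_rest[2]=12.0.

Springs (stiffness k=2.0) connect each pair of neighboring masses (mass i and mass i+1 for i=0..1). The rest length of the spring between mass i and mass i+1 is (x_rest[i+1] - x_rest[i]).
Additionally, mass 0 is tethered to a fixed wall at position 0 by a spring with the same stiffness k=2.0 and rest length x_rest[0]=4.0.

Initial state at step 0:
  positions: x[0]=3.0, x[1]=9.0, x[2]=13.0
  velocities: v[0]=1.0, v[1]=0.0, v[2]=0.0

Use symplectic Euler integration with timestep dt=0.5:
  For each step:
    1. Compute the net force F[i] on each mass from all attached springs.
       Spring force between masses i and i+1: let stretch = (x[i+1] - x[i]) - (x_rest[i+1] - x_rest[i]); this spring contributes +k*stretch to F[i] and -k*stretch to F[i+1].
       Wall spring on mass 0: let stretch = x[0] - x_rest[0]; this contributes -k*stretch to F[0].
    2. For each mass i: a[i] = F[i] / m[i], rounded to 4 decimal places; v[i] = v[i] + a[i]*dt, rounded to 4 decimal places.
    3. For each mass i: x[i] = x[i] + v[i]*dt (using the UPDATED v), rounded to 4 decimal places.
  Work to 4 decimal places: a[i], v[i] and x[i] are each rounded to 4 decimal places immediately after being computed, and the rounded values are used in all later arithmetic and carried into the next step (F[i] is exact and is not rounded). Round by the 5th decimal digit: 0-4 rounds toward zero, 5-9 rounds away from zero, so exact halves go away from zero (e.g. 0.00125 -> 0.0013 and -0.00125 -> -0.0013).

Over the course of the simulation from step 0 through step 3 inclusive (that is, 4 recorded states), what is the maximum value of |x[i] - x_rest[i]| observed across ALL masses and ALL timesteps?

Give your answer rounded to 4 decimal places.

Answer: 2.0000

Derivation:
Step 0: x=[3.0000 9.0000 13.0000] v=[1.0000 0.0000 0.0000]
Step 1: x=[5.0000 8.0000 13.0000] v=[4.0000 -2.0000 0.0000]
Step 2: x=[6.0000 8.0000 12.5000] v=[2.0000 0.0000 -1.0000]
Step 3: x=[5.0000 9.2500 11.7500] v=[-2.0000 2.5000 -1.5000]
Max displacement = 2.0000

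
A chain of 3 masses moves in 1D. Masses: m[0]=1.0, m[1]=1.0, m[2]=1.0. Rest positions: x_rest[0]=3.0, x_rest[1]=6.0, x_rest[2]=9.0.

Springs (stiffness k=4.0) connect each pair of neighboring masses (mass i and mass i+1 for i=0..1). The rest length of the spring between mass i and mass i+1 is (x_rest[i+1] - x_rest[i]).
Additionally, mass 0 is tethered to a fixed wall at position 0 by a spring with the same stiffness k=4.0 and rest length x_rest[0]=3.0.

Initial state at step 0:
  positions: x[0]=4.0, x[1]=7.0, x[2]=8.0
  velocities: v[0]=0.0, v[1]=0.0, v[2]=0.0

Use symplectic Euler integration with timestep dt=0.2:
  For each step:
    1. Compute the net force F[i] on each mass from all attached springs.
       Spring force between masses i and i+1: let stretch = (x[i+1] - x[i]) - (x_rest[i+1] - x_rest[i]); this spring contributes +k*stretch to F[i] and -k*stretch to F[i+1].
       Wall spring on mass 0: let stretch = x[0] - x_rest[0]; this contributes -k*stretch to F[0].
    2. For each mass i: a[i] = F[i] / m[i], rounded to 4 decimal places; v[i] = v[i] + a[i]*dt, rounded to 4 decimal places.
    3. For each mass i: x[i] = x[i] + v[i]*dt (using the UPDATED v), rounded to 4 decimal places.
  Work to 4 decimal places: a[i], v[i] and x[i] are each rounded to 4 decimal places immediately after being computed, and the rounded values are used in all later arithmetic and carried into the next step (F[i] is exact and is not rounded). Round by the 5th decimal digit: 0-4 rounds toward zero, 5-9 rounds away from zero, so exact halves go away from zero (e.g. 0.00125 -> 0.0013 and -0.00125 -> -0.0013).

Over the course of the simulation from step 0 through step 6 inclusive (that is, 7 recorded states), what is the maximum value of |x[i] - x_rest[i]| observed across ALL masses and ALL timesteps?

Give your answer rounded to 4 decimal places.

Answer: 1.2488

Derivation:
Step 0: x=[4.0000 7.0000 8.0000] v=[0.0000 0.0000 0.0000]
Step 1: x=[3.8400 6.6800 8.3200] v=[-0.8000 -1.6000 1.6000]
Step 2: x=[3.5200 6.1680 8.8576] v=[-1.6000 -2.5600 2.6880]
Step 3: x=[3.0605 5.6627 9.4449] v=[-2.2976 -2.5267 2.9363]
Step 4: x=[2.5277 5.3462 9.9070] v=[-2.6642 -1.5827 2.3105]
Step 5: x=[2.0414 5.3084 10.1194] v=[-2.4316 -0.1889 1.0619]
Step 6: x=[1.7512 5.5177 10.0420] v=[-1.4511 1.0463 -0.3869]
Max displacement = 1.2488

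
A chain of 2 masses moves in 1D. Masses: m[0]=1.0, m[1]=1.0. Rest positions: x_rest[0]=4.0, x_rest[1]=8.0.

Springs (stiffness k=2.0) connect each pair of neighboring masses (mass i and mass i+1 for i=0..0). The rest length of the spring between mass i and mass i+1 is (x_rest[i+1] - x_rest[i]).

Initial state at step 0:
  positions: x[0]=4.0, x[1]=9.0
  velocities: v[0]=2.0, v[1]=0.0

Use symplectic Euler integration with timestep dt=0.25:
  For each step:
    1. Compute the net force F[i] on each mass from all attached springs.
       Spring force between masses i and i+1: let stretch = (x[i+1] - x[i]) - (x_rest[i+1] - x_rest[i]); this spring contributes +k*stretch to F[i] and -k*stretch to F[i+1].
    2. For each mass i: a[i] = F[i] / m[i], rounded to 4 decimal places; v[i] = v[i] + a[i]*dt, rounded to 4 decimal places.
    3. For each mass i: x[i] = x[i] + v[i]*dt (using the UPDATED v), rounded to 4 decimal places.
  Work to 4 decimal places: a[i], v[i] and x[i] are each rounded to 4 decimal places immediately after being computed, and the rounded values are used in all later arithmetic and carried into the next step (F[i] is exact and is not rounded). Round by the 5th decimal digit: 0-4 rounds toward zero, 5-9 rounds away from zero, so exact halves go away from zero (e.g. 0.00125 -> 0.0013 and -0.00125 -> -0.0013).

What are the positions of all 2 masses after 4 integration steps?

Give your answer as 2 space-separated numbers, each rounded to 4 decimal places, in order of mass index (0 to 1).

Answer: 6.2990 8.7013

Derivation:
Step 0: x=[4.0000 9.0000] v=[2.0000 0.0000]
Step 1: x=[4.6250 8.8750] v=[2.5000 -0.5000]
Step 2: x=[5.2813 8.7188] v=[2.6250 -0.6250]
Step 3: x=[5.8673 8.6329] v=[2.3438 -0.3438]
Step 4: x=[6.2990 8.7013] v=[1.7266 0.2734]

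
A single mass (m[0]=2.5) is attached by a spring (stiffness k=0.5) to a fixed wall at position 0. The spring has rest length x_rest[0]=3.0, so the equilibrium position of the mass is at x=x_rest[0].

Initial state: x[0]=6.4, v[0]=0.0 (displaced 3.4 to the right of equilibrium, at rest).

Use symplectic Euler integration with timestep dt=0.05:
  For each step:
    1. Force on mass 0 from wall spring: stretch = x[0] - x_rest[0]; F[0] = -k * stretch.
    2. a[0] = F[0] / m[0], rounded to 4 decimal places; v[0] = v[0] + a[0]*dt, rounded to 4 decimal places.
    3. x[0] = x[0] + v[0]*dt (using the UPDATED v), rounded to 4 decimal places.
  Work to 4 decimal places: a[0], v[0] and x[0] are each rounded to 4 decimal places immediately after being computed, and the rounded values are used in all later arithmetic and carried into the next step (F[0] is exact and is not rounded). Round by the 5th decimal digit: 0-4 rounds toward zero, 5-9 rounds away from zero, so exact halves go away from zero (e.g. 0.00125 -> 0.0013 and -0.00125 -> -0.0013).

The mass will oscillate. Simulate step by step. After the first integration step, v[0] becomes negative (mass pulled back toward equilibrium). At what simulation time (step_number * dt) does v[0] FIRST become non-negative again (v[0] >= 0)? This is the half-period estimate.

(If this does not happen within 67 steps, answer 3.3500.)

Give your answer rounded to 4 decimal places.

Step 0: x=[6.4000] v=[0.0000]
Step 1: x=[6.3983] v=[-0.0340]
Step 2: x=[6.3949] v=[-0.0680]
Step 3: x=[6.3898] v=[-0.1020]
Step 4: x=[6.3830] v=[-0.1359]
Step 5: x=[6.3745] v=[-0.1697]
Step 6: x=[6.3643] v=[-0.2034]
Step 7: x=[6.3525] v=[-0.2370]
Step 8: x=[6.3390] v=[-0.2705]
Step 9: x=[6.3238] v=[-0.3039]
Step 10: x=[6.3069] v=[-0.3371]
Step 11: x=[6.2884] v=[-0.3702]
Step 12: x=[6.2682] v=[-0.4031]
Step 13: x=[6.2464] v=[-0.4358]
Step 14: x=[6.2230] v=[-0.4683]
Step 15: x=[6.1980] v=[-0.5005]
Step 16: x=[6.1714] v=[-0.5325]
Step 17: x=[6.1432] v=[-0.5642]
Step 18: x=[6.1134] v=[-0.5956]
Step 19: x=[6.0821] v=[-0.6267]
Step 20: x=[6.0492] v=[-0.6575]
Step 21: x=[6.0148] v=[-0.6880]
Step 22: x=[5.9789] v=[-0.7182]
Step 23: x=[5.9415] v=[-0.7480]
Step 24: x=[5.9026] v=[-0.7774]
Step 25: x=[5.8623] v=[-0.8064]
Step 26: x=[5.8206] v=[-0.8350]
Step 27: x=[5.7774] v=[-0.8632]
Step 28: x=[5.7329] v=[-0.8910]
Step 29: x=[5.6870] v=[-0.9183]
Step 30: x=[5.6397] v=[-0.9452]
Step 31: x=[5.5911] v=[-0.9716]
Step 32: x=[5.5412] v=[-0.9975]
Step 33: x=[5.4901] v=[-1.0229]
Step 34: x=[5.4377] v=[-1.0478]
Step 35: x=[5.3841] v=[-1.0722]
Step 36: x=[5.3293] v=[-1.0960]
Step 37: x=[5.2733] v=[-1.1193]
Step 38: x=[5.2162] v=[-1.1420]
Step 39: x=[5.1580] v=[-1.1642]
Step 40: x=[5.0987] v=[-1.1858]
Step 41: x=[5.0384] v=[-1.2068]
Step 42: x=[4.9770] v=[-1.2272]
Step 43: x=[4.9147] v=[-1.2470]
Step 44: x=[4.8514] v=[-1.2661]
Step 45: x=[4.7872] v=[-1.2846]
Step 46: x=[4.7221] v=[-1.3025]
Step 47: x=[4.6561] v=[-1.3197]
Step 48: x=[4.5893] v=[-1.3363]
Step 49: x=[4.5217] v=[-1.3522]
Step 50: x=[4.4533] v=[-1.3674]
Step 51: x=[4.3842] v=[-1.3819]
Step 52: x=[4.3144] v=[-1.3957]
Step 53: x=[4.2440] v=[-1.4088]
Step 54: x=[4.1729] v=[-1.4212]
Step 55: x=[4.1013] v=[-1.4329]
Step 56: x=[4.0291] v=[-1.4439]
Step 57: x=[3.9564] v=[-1.4542]
Step 58: x=[3.8832] v=[-1.4638]
Step 59: x=[3.8096] v=[-1.4726]
Step 60: x=[3.7356] v=[-1.4807]
Step 61: x=[3.6612] v=[-1.4881]
Step 62: x=[3.5865] v=[-1.4947]
Step 63: x=[3.5115] v=[-1.5006]
Step 64: x=[3.4362] v=[-1.5057]
Step 65: x=[3.3607] v=[-1.5101]
Step 66: x=[3.2850] v=[-1.5137]
Step 67: x=[3.2092] v=[-1.5166]
v[0] did not become non-negative within 67 steps; using fallback time=3.3500

Answer: 3.3500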